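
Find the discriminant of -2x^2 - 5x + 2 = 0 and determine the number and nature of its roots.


For ax^2 + bx + c = 0, discriminant D = b^2 - 4ac
Here a = -2, b = -5, c = 2
D = (-5)^2 - 4(-2)(2) = 25 + 16 = 41

D = 41 > 0 but not a perfect square
The equation has 2 distinct real irrational roots.

Discriminant = 41, 2 distinct real irrational roots


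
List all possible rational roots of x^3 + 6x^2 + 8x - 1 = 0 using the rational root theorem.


Rational root theorem: possible roots are ±p/q where:
  p divides the constant term (-1): p ∈ {1}
  q divides the leading coefficient (1): q ∈ {1}

All possible rational roots: -1, 1

-1, 1


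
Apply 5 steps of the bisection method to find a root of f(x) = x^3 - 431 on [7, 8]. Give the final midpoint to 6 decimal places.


f(x) = x^3 - 431
f(7) = -88 < 0
f(8) = 81 > 0

Step 1: midpoint = (7.000000 + 8.000000)/2 = 7.500000
  f(7.500000) = -9.125000
  f(mid) < 0, so root is in [7.500000, 8.000000]

Step 2: midpoint = (7.500000 + 8.000000)/2 = 7.750000
  f(7.750000) = 34.484375
  f(mid) > 0, so root is in [7.500000, 7.750000]

Step 3: midpoint = (7.500000 + 7.750000)/2 = 7.625000
  f(7.625000) = 12.322266
  f(mid) > 0, so root is in [7.500000, 7.625000]

Step 4: midpoint = (7.500000 + 7.625000)/2 = 7.562500
  f(7.562500) = 1.510010
  f(mid) > 0, so root is in [7.500000, 7.562500]

Step 5: midpoint = (7.500000 + 7.562500)/2 = 7.531250
  f(7.531250) = -3.829559
  f(mid) < 0, so root is in [7.531250, 7.562500]

midpoint = 7.531250


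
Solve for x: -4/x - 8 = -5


Subtract -8 from both sides: -4/x = 3
Multiply both sides by x: -4 = 3 * x
Divide by 3: x = -4/3

x = -4/3


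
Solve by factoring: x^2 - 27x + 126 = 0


We need two numbers that multiply to 126 and add to -27.
Those numbers are -21 and -6 (since (-21) * (-6) = 126 and (-21) + (-6) = -27).
So x^2 - 27x + 126 = (x - 21)(x - 6) = 0
Setting each factor to zero: x = 21 or x = 6

x = 6, x = 21


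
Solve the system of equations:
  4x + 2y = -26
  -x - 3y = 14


Using Cramer's rule:
Determinant D = (4)(-3) - (-1)(2) = -12 + 2 = -10
Dx = (-26)(-3) - (14)(2) = 78 - 28 = 50
Dy = (4)(14) - (-1)(-26) = 56 - 26 = 30
x = Dx/D = 50/-10 = -5
y = Dy/D = 30/-10 = -3

x = -5, y = -3


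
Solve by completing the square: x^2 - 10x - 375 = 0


Start: x^2 - 10x - 375 = 0
Move constant: x^2 - 10x = 375
Half of -10 is -5, squared is 25
Add 25 to both sides: x^2 - 10x + 25 = 400
(x - 5)^2 = 400
x - 5 = ±20
x = 5 + 20 = 25 or x = 5 - 20 = -15

x = -15, x = 25


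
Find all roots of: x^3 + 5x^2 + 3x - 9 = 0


Let p(x) = x^3 + 5x^2 + 3x - 9. By the rational root theorem (leading coefficient 1), any rational root is an integer divisor of 9: try ±1, ±2, ... in turn.
Test x = 1: value = 0 ✓, so (x - 1) is a factor.
Synthetic division by (x - 1): bring down 1; 1(1) + 5 = 6; 6(1) + 3 = 9; 9(1) - 9 = 0 → quotient x^2 + 6x + 9, remainder 0.
Solve the quadratic x^2 + 6x + 9 = 0: discriminant = 6^2 - 4(1)(9) = 36 - 36 = 0.
Discriminant = 0, so a double root: x = -6/2 = -3.
Collecting all roots found:

x = -3 (multiplicity 2), x = 1


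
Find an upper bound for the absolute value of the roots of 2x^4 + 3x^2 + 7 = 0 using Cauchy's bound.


Cauchy's bound: all roots r satisfy |r| <= 1 + max(|a_i/a_n|) for i = 0,...,n-1
where a_n is the leading coefficient.

Coefficients: [2, 0, 3, 0, 7]
Leading coefficient a_n = 2
Ratios |a_i/a_n|: 0, 3/2, 0, 7/2
Maximum ratio: 7/2
Cauchy's bound: |r| <= 1 + 7/2 = 9/2

Upper bound = 9/2


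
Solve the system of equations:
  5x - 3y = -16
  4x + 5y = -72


Using Cramer's rule:
Determinant D = (5)(5) - (4)(-3) = 25 + 12 = 37
Dx = (-16)(5) - (-72)(-3) = -80 - 216 = -296
Dy = (5)(-72) - (4)(-16) = -360 + 64 = -296
x = Dx/D = -296/37 = -8
y = Dy/D = -296/37 = -8

x = -8, y = -8


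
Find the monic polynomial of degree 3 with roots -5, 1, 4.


A monic polynomial with roots -5, 1, 4 is:
p(x) = (x + 5)(x - 1)(x - 4)
After multiplying by (x + 5): x + 5
After multiplying by (x - 1): x^2 + 4x - 5
After multiplying by (x - 4): x^3 - 21x + 20

x^3 - 21x + 20


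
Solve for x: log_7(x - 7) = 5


Convert to exponential form: x - 7 = 7^5 = 16807
x = 16807 + 7 = 16814
Check: log_7(16814 - 7) = log_7(16807) = log_7(16807) = 5 ✓

x = 16814


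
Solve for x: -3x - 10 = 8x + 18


Starting with: -3x - 10 = 8x + 18
Move all x terms to left: (-3 - 8)x = 18 + 10
Simplify: -11x = 28
Divide both sides by -11: x = -28/11

x = -28/11


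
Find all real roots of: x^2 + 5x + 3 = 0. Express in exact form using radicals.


Using the quadratic formula: x = (-b ± sqrt(b^2 - 4ac)) / (2a)
Here a = 1, b = 5, c = 3
Discriminant = b^2 - 4ac = 5^2 - 4(1)(3) = 25 - 12 = 13
Since discriminant = 13 > 0, there are two real roots.
x = (-5 ± sqrt(13)) / 2
Numerically: x ≈ -0.6972 or x ≈ -4.3028

x = (-5 + sqrt(13)) / 2 or x = (-5 - sqrt(13)) / 2


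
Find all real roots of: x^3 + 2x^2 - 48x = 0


The constant term is 0, so x = 0 is a root. Factor out x:
  x(x^2 + 2x - 48) = 0
Solve the quadratic x^2 + 2x - 48 = 0: discriminant = 2^2 - 4(1)(-48) = 4 + 192 = 196.
sqrt(196) = 14, so x = (-2 ± 14)/2: x = 6 or x = -8.

x = -8, x = 0, x = 6


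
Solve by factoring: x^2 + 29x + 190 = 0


We need two numbers that multiply to 190 and add to 29.
Those numbers are 19 and 10 (since 19 * 10 = 190 and 19 + 10 = 29).
So x^2 + 29x + 190 = (x + 19)(x + 10) = 0
Setting each factor to zero: x = -19 or x = -10

x = -19, x = -10


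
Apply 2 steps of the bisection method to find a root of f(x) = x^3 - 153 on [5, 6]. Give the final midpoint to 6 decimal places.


f(x) = x^3 - 153
f(5) = -28 < 0
f(6) = 63 > 0

Step 1: midpoint = (5.000000 + 6.000000)/2 = 5.500000
  f(5.500000) = 13.375000
  f(mid) > 0, so root is in [5.000000, 5.500000]

Step 2: midpoint = (5.000000 + 5.500000)/2 = 5.250000
  f(5.250000) = -8.296875
  f(mid) < 0, so root is in [5.250000, 5.500000]

midpoint = 5.250000


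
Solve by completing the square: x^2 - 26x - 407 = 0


Start: x^2 - 26x - 407 = 0
Move constant: x^2 - 26x = 407
Half of -26 is -13, squared is 169
Add 169 to both sides: x^2 - 26x + 169 = 576
(x - 13)^2 = 576
x - 13 = ±24
x = 13 + 24 = 37 or x = 13 - 24 = -11

x = -11, x = 37


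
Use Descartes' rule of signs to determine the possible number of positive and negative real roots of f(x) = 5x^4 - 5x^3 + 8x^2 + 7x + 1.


Descartes' rule of signs:

For positive roots, count sign changes in f(x) = 5x^4 - 5x^3 + 8x^2 + 7x + 1:
Signs of coefficients: +, -, +, +, +
Number of sign changes: 2
Possible positive real roots: 2, 0

For negative roots, examine f(-x) = 5x^4 + 5x^3 + 8x^2 - 7x + 1:
Signs of coefficients: +, +, +, -, +
Number of sign changes: 2
Possible negative real roots: 2, 0

Positive roots: 2 or 0; Negative roots: 2 or 0


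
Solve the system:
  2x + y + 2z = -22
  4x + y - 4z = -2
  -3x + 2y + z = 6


Using Cramer's rule. Expand each determinant along the first row.
D  = 2*[1*1 - (-4)*2] - 1*[4*1 - (-4)*(-3)] + 2*[4*2 - 1*(-3)]
  = 2*(9) - 1*(-8) + 2*(11) = 48
Dx = (-22)*[1*1 - (-4)*2] - 1*[(-2)*1 - (-4)*6] + 2*[(-2)*2 - 1*6]
  = (-22)*(9) - 1*(22) + 2*(-10) = -240
Dy = 2*[(-2)*1 - (-4)*6] - (-22)*[4*1 - (-4)*(-3)] + 2*[4*6 - (-2)*(-3)]
  = 2*(22) - (-22)*(-8) + 2*(18) = -96
Dz = 2*[1*6 - (-2)*2] - 1*[4*6 - (-2)*(-3)] + (-22)*[4*2 - 1*(-3)]
  = 2*(10) - 1*(18) + (-22)*(11) = -240
x = Dx/D = -240/48 = -5, y = Dy/D = -96/48 = -2, z = Dz/D = -240/48 = -5
Check eq1: (2)(-5) + (1)(-2) + (2)(-5) = -22 = -22 ✓
Check eq2: (4)(-5) + (1)(-2) + (-4)(-5) = -2 = -2 ✓
Check eq3: (-3)(-5) + (2)(-2) + (1)(-5) = 6 = 6 ✓

x = -5, y = -2, z = -5


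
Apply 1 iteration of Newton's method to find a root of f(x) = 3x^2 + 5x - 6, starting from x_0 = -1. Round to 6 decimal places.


Newton's method: x_(n+1) = x_n - f(x_n)/f'(x_n)
f(x) = 3x^2 + 5x - 6
f'(x) = 6x + 5

Iteration 1:
  f(-1.000000) = -8.000000
  f'(-1.000000) = -1.000000
  x_1 = -1.000000 - (-8.000000)/(-1.000000) = -9.000000

x_1 = -9.000000


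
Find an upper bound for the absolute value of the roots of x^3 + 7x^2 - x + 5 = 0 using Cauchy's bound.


Cauchy's bound: all roots r satisfy |r| <= 1 + max(|a_i/a_n|) for i = 0,...,n-1
where a_n is the leading coefficient.

Coefficients: [1, 7, -1, 5]
Leading coefficient a_n = 1
Ratios |a_i/a_n|: 7, 1, 5
Maximum ratio: 7
Cauchy's bound: |r| <= 1 + 7 = 8

Upper bound = 8


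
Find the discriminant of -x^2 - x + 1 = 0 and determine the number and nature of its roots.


For ax^2 + bx + c = 0, discriminant D = b^2 - 4ac
Here a = -1, b = -1, c = 1
D = (-1)^2 - 4(-1)(1) = 1 + 4 = 5

D = 5 > 0 but not a perfect square
The equation has 2 distinct real irrational roots.

Discriminant = 5, 2 distinct real irrational roots


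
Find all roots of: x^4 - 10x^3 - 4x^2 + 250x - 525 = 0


Let p(x) = x^4 - 10x^3 - 4x^2 + 250x - 525. By the rational root theorem (leading coefficient 1), any rational root is an integer divisor of 525: try ±1, ±2, ... in turn.
Test x = 1: value = -288 ≠ 0.
Test x = -1: value = -768 ≠ 0.
Test x = 3: value = 0 ✓, so (x - 3) is a factor.
Synthetic division by (x - 3): bring down 1; 1(3) - 10 = -7; (-7)(3) - 4 = -25; (-25)(3) + 250 = 175; 175(3) - 525 = 0 → quotient x^3 - 7x^2 - 25x + 175, remainder 0.
Continue with the quotient x^3 - 7x^2 - 25x + 175 (candidates must divide 175).
Test x = 5: value = 0 ✓, so (x - 5) is a factor.
Synthetic division by (x - 5): bring down 1; 1(5) - 7 = -2; (-2)(5) - 25 = -35; (-35)(5) + 175 = 0 → quotient x^2 - 2x - 35, remainder 0.
Solve the quadratic x^2 - 2x - 35 = 0: discriminant = (-2)^2 - 4(1)(-35) = 4 + 140 = 144.
sqrt(144) = 12, so x = (2 ± 12)/2: x = 7 or x = -5.
Collecting all roots found:

x = -5, x = 3, x = 5, x = 7


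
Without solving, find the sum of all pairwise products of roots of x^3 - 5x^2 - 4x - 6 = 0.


By Vieta's formulas for x^3 + bx^2 + cx + d = 0:
  r1 + r2 + r3 = -b/a = 5
  r1*r2 + r1*r3 + r2*r3 = c/a = -4
  r1*r2*r3 = -d/a = 6


Sum of pairwise products = -4


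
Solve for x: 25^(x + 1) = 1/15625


Express both sides with the same base.
1/15625 = 25^(-3)
Since the bases match, equate exponents: x + 1 = -3
So x = -3 - (1) = -4

x = -4


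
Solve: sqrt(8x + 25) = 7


Square both sides: 8x + 25 = 7^2 = 49
8x = 49 - 25 = 24
x = 3
Check: sqrt(8*3 + 25) = sqrt(49) = 7 ✓

x = 3


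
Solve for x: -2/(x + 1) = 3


Multiply both sides by (x + 1): -2 = 3(x + 1)
Distribute: -2 = 3x + 3
3x = -2 - 3 = -5
x = -5/3

x = -5/3


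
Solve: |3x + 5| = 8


An absolute value equation |expr| = 8 gives two cases:
Case 1: 3x + 5 = 8
  3x = 3, so x = 1
Case 2: 3x + 5 = -8
  3x = -13, so x = -13/3

x = -13/3, x = 1


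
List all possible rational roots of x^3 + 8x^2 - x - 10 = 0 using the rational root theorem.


Rational root theorem: possible roots are ±p/q where:
  p divides the constant term (-10): p ∈ {1, 2, 5, 10}
  q divides the leading coefficient (1): q ∈ {1}

All possible rational roots: -10, -5, -2, -1, 1, 2, 5, 10

-10, -5, -2, -1, 1, 2, 5, 10


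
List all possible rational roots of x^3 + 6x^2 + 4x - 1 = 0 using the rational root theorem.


Rational root theorem: possible roots are ±p/q where:
  p divides the constant term (-1): p ∈ {1}
  q divides the leading coefficient (1): q ∈ {1}

All possible rational roots: -1, 1

-1, 1


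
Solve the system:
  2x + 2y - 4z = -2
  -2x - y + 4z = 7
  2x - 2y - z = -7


Using Cramer's rule. Expand each determinant along the first row.
D  = 2*[(-1)*(-1) - 4*(-2)] - 2*[(-2)*(-1) - 4*2] + (-4)*[(-2)*(-2) - (-1)*2]
  = 2*(9) - 2*(-6) + (-4)*(6) = 6
Dx = (-2)*[(-1)*(-1) - 4*(-2)] - 2*[7*(-1) - 4*(-7)] + (-4)*[7*(-2) - (-1)*(-7)]
  = (-2)*(9) - 2*(21) + (-4)*(-21) = 24
Dy = 2*[7*(-1) - 4*(-7)] - (-2)*[(-2)*(-1) - 4*2] + (-4)*[(-2)*(-7) - 7*2]
  = 2*(21) - (-2)*(-6) + (-4)*(0) = 30
Dz = 2*[(-1)*(-7) - 7*(-2)] - 2*[(-2)*(-7) - 7*2] + (-2)*[(-2)*(-2) - (-1)*2]
  = 2*(21) - 2*(0) + (-2)*(6) = 30
x = Dx/D = 24/6 = 4, y = Dy/D = 30/6 = 5, z = Dz/D = 30/6 = 5
Check eq1: (2)(4) + (2)(5) + (-4)(5) = -2 = -2 ✓
Check eq2: (-2)(4) + (-1)(5) + (4)(5) = 7 = 7 ✓
Check eq3: (2)(4) + (-2)(5) + (-1)(5) = -7 = -7 ✓

x = 4, y = 5, z = 5


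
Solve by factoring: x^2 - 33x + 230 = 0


We need two numbers that multiply to 230 and add to -33.
Those numbers are -10 and -23 (since (-10) * (-23) = 230 and (-10) + (-23) = -33).
So x^2 - 33x + 230 = (x - 10)(x - 23) = 0
Setting each factor to zero: x = 10 or x = 23

x = 10, x = 23


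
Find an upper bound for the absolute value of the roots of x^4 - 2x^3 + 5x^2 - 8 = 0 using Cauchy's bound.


Cauchy's bound: all roots r satisfy |r| <= 1 + max(|a_i/a_n|) for i = 0,...,n-1
where a_n is the leading coefficient.

Coefficients: [1, -2, 5, 0, -8]
Leading coefficient a_n = 1
Ratios |a_i/a_n|: 2, 5, 0, 8
Maximum ratio: 8
Cauchy's bound: |r| <= 1 + 8 = 9

Upper bound = 9


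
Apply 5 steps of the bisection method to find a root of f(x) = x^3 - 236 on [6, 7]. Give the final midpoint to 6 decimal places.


f(x) = x^3 - 236
f(6) = -20 < 0
f(7) = 107 > 0

Step 1: midpoint = (6.000000 + 7.000000)/2 = 6.500000
  f(6.500000) = 38.625000
  f(mid) > 0, so root is in [6.000000, 6.500000]

Step 2: midpoint = (6.000000 + 6.500000)/2 = 6.250000
  f(6.250000) = 8.140625
  f(mid) > 0, so root is in [6.000000, 6.250000]

Step 3: midpoint = (6.000000 + 6.250000)/2 = 6.125000
  f(6.125000) = -6.216797
  f(mid) < 0, so root is in [6.125000, 6.250000]

Step 4: midpoint = (6.125000 + 6.250000)/2 = 6.187500
  f(6.187500) = 0.889404
  f(mid) > 0, so root is in [6.125000, 6.187500]

Step 5: midpoint = (6.125000 + 6.187500)/2 = 6.156250
  f(6.156250) = -2.681732
  f(mid) < 0, so root is in [6.156250, 6.187500]

midpoint = 6.156250


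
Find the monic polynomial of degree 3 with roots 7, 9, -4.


A monic polynomial with roots 7, 9, -4 is:
p(x) = (x - 7)(x - 9)(x + 4)
After multiplying by (x - 7): x - 7
After multiplying by (x - 9): x^2 - 16x + 63
After multiplying by (x + 4): x^3 - 12x^2 - x + 252

x^3 - 12x^2 - x + 252


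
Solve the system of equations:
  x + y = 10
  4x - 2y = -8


Using Cramer's rule:
Determinant D = (1)(-2) - (4)(1) = -2 - 4 = -6
Dx = (10)(-2) - (-8)(1) = -20 + 8 = -12
Dy = (1)(-8) - (4)(10) = -8 - 40 = -48
x = Dx/D = -12/-6 = 2
y = Dy/D = -48/-6 = 8

x = 2, y = 8


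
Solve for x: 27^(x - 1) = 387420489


Express both sides with the same base.
387420489 = 27^6
Since the bases match, equate exponents: x - 1 = 6
So x = 6 - (-1) = 7

x = 7


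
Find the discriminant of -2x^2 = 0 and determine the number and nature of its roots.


For ax^2 + bx + c = 0, discriminant D = b^2 - 4ac
Here a = -2, b = 0, c = 0
D = (0)^2 - 4(-2)(0) = 0 - 0 = 0

D = 0
The equation has exactly 1 real root (a repeated/double root).

Discriminant = 0, 1 repeated real root


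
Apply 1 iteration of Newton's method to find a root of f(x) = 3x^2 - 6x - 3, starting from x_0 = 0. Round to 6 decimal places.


Newton's method: x_(n+1) = x_n - f(x_n)/f'(x_n)
f(x) = 3x^2 - 6x - 3
f'(x) = 6x - 6

Iteration 1:
  f(0.000000) = -3.000000
  f'(0.000000) = -6.000000
  x_1 = 0.000000 - (-3.000000)/(-6.000000) = -0.500000

x_1 = -0.500000


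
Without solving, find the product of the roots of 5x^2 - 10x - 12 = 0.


By Vieta's formulas for ax^2 + bx + c = 0:
  Sum of roots = -b/a
  Product of roots = c/a

Here a = 5, b = -10, c = -12
Sum = -(-10)/5 = 2
Product = -12/5 = -12/5

Product = -12/5


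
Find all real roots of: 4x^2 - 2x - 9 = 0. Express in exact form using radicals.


Using the quadratic formula: x = (-b ± sqrt(b^2 - 4ac)) / (2a)
Here a = 4, b = -2, c = -9
Discriminant = b^2 - 4ac = (-2)^2 - 4(4)(-9) = 4 + 144 = 148
Since discriminant = 148 > 0, there are two real roots.
x = (2 ± 2*sqrt(37)) / 8
Simplifying: x = (1 ± sqrt(37)) / 4
Numerically: x ≈ 1.7707 or x ≈ -1.2707

x = (1 + sqrt(37)) / 4 or x = (1 - sqrt(37)) / 4


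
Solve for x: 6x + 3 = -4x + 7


Starting with: 6x + 3 = -4x + 7
Move all x terms to left: (6 + 4)x = 7 - 3
Simplify: 10x = 4
Divide both sides by 10: x = 2/5

x = 2/5


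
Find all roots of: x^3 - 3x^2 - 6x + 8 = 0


Let p(x) = x^3 - 3x^2 - 6x + 8. By the rational root theorem (leading coefficient 1), any rational root is an integer divisor of 8: try ±1, ±2, ... in turn.
Test x = 1: value = 0 ✓, so (x - 1) is a factor.
Synthetic division by (x - 1): bring down 1; 1(1) - 3 = -2; (-2)(1) - 6 = -8; (-8)(1) + 8 = 0 → quotient x^2 - 2x - 8, remainder 0.
Solve the quadratic x^2 - 2x - 8 = 0: discriminant = (-2)^2 - 4(1)(-8) = 4 + 32 = 36.
sqrt(36) = 6, so x = (2 ± 6)/2: x = 4 or x = -2.
Collecting all roots found:

x = -2, x = 1, x = 4


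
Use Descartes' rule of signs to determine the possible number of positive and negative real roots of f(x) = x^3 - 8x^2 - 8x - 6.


Descartes' rule of signs:

For positive roots, count sign changes in f(x) = x^3 - 8x^2 - 8x - 6:
Signs of coefficients: +, -, -, -
Number of sign changes: 1
Possible positive real roots: 1

For negative roots, examine f(-x) = -x^3 - 8x^2 + 8x - 6:
Signs of coefficients: -, -, +, -
Number of sign changes: 2
Possible negative real roots: 2, 0

Positive roots: 1; Negative roots: 2 or 0


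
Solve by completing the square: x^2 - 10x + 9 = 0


Start: x^2 - 10x + 9 = 0
Move constant: x^2 - 10x = -9
Half of -10 is -5, squared is 25
Add 25 to both sides: x^2 - 10x + 25 = 16
(x - 5)^2 = 16
x - 5 = ±4
x = 5 + 4 = 9 or x = 5 - 4 = 1

x = 1, x = 9


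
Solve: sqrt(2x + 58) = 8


Square both sides: 2x + 58 = 8^2 = 64
2x = 64 - 58 = 6
x = 3
Check: sqrt(2*3 + 58) = sqrt(64) = 8 ✓

x = 3


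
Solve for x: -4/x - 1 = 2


Subtract -1 from both sides: -4/x = 3
Multiply both sides by x: -4 = 3 * x
Divide by 3: x = -4/3

x = -4/3


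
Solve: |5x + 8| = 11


An absolute value equation |expr| = 11 gives two cases:
Case 1: 5x + 8 = 11
  5x = 3, so x = 3/5
Case 2: 5x + 8 = -11
  5x = -19, so x = -19/5

x = -19/5, x = 3/5


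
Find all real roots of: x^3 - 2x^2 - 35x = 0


The constant term is 0, so x = 0 is a root. Factor out x:
  x(x^2 - 2x - 35) = 0
Solve the quadratic x^2 - 2x - 35 = 0: discriminant = (-2)^2 - 4(1)(-35) = 4 + 140 = 144.
sqrt(144) = 12, so x = (2 ± 12)/2: x = 7 or x = -5.

x = -5, x = 0, x = 7


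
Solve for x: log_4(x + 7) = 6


Convert to exponential form: x + 7 = 4^6 = 4096
x = 4096 - 7 = 4089
Check: log_4(4089 + 7) = log_4(4096) = log_4(4096) = 6 ✓

x = 4089


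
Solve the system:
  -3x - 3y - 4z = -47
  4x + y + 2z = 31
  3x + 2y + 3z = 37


Using Cramer's rule. Expand each determinant along the first row.
D  = (-3)*[1*3 - 2*2] - (-3)*[4*3 - 2*3] + (-4)*[4*2 - 1*3]
  = (-3)*(-1) - (-3)*(6) + (-4)*(5) = 1
Dx = (-47)*[1*3 - 2*2] - (-3)*[31*3 - 2*37] + (-4)*[31*2 - 1*37]
  = (-47)*(-1) - (-3)*(19) + (-4)*(25) = 4
Dy = (-3)*[31*3 - 2*37] - (-47)*[4*3 - 2*3] + (-4)*[4*37 - 31*3]
  = (-3)*(19) - (-47)*(6) + (-4)*(55) = 5
Dz = (-3)*[1*37 - 31*2] - (-3)*[4*37 - 31*3] + (-47)*[4*2 - 1*3]
  = (-3)*(-25) - (-3)*(55) + (-47)*(5) = 5
x = Dx/D = 4/1 = 4, y = Dy/D = 5/1 = 5, z = Dz/D = 5/1 = 5
Check eq1: (-3)(4) + (-3)(5) + (-4)(5) = -47 = -47 ✓
Check eq2: (4)(4) + (1)(5) + (2)(5) = 31 = 31 ✓
Check eq3: (3)(4) + (2)(5) + (3)(5) = 37 = 37 ✓

x = 4, y = 5, z = 5


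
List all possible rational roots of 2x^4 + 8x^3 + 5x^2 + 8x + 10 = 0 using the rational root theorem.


Rational root theorem: possible roots are ±p/q where:
  p divides the constant term (10): p ∈ {1, 2, 5, 10}
  q divides the leading coefficient (2): q ∈ {1, 2}

All possible rational roots: -10, -5, -5/2, -2, -1, -1/2, 1/2, 1, 2, 5/2, 5, 10

-10, -5, -5/2, -2, -1, -1/2, 1/2, 1, 2, 5/2, 5, 10


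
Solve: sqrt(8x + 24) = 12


Square both sides: 8x + 24 = 12^2 = 144
8x = 144 - 24 = 120
x = 15
Check: sqrt(8*15 + 24) = sqrt(144) = 12 ✓

x = 15


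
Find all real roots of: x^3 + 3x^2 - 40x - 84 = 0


Let p(x) = x^3 + 3x^2 - 40x - 84. By the rational root theorem (leading coefficient 1), any rational root is an integer divisor of 84: try ±1, ±2, ... in turn.
Test x = 1: value = -120 ≠ 0.
Test x = -1: value = -42 ≠ 0.
Test x = 2: value = -144 ≠ 0.
Test x = -2: value = 0 ✓, so (x + 2) is a factor.
Synthetic division by (x + 2): bring down 1; 1(-2) + 3 = 1; 1(-2) - 40 = -42; (-42)(-2) - 84 = 0 → quotient x^2 + x - 42, remainder 0.
Solve the quadratic x^2 + x - 42 = 0: discriminant = 1^2 - 4(1)(-42) = 1 + 168 = 169.
sqrt(169) = 13, so x = (-1 ± 13)/2: x = 6 or x = -7.

x = -7, x = -2, x = 6


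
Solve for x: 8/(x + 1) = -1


Multiply both sides by (x + 1): 8 = -1(x + 1)
Distribute: 8 = -x - 1
-x = 8 + 1 = 9
x = -9

x = -9


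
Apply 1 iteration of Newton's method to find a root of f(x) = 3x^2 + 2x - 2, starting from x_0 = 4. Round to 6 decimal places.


Newton's method: x_(n+1) = x_n - f(x_n)/f'(x_n)
f(x) = 3x^2 + 2x - 2
f'(x) = 6x + 2

Iteration 1:
  f(4.000000) = 54.000000
  f'(4.000000) = 26.000000
  x_1 = 4.000000 - (54.000000)/(26.000000) = 1.923077

x_1 = 1.923077


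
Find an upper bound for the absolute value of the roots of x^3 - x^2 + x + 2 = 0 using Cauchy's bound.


Cauchy's bound: all roots r satisfy |r| <= 1 + max(|a_i/a_n|) for i = 0,...,n-1
where a_n is the leading coefficient.

Coefficients: [1, -1, 1, 2]
Leading coefficient a_n = 1
Ratios |a_i/a_n|: 1, 1, 2
Maximum ratio: 2
Cauchy's bound: |r| <= 1 + 2 = 3

Upper bound = 3


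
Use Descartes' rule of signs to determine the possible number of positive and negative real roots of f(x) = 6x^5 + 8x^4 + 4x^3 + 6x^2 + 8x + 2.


Descartes' rule of signs:

For positive roots, count sign changes in f(x) = 6x^5 + 8x^4 + 4x^3 + 6x^2 + 8x + 2:
Signs of coefficients: +, +, +, +, +, +
Number of sign changes: 0
Possible positive real roots: 0

For negative roots, examine f(-x) = -6x^5 + 8x^4 - 4x^3 + 6x^2 - 8x + 2:
Signs of coefficients: -, +, -, +, -, +
Number of sign changes: 5
Possible negative real roots: 5, 3, 1

Positive roots: 0; Negative roots: 5 or 3 or 1


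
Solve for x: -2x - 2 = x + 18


Starting with: -2x - 2 = x + 18
Move all x terms to left: (-2 - 1)x = 18 + 2
Simplify: -3x = 20
Divide both sides by -3: x = -20/3

x = -20/3


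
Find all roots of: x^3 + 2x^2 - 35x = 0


The constant term is 0, so x = 0 is a root. Factor out x:
  x^2 + 2x - 35 = 0
Solve the quadratic x^2 + 2x - 35 = 0: discriminant = 2^2 - 4(1)(-35) = 4 + 140 = 144.
sqrt(144) = 12, so x = (-2 ± 12)/2: x = 5 or x = -7.
Collecting all roots found:

x = -7, x = 0, x = 5


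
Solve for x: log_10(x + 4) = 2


Convert to exponential form: x + 4 = 10^2 = 100
x = 100 - 4 = 96
Check: log_10(96 + 4) = log_10(100) = log_10(100) = 2 ✓

x = 96


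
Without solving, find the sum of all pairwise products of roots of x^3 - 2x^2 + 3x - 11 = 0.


By Vieta's formulas for x^3 + bx^2 + cx + d = 0:
  r1 + r2 + r3 = -b/a = 2
  r1*r2 + r1*r3 + r2*r3 = c/a = 3
  r1*r2*r3 = -d/a = 11


Sum of pairwise products = 3


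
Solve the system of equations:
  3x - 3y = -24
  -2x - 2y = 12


Using Cramer's rule:
Determinant D = (3)(-2) - (-2)(-3) = -6 - 6 = -12
Dx = (-24)(-2) - (12)(-3) = 48 + 36 = 84
Dy = (3)(12) - (-2)(-24) = 36 - 48 = -12
x = Dx/D = 84/-12 = -7
y = Dy/D = -12/-12 = 1

x = -7, y = 1


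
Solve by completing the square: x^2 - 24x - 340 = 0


Start: x^2 - 24x - 340 = 0
Move constant: x^2 - 24x = 340
Half of -24 is -12, squared is 144
Add 144 to both sides: x^2 - 24x + 144 = 484
(x - 12)^2 = 484
x - 12 = ±22
x = 12 + 22 = 34 or x = 12 - 22 = -10

x = -10, x = 34


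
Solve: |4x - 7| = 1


An absolute value equation |expr| = 1 gives two cases:
Case 1: 4x - 7 = 1
  4x = 8, so x = 2
Case 2: 4x - 7 = -1
  4x = 6, so x = 3/2

x = 3/2, x = 2


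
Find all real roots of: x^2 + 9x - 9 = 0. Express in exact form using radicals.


Using the quadratic formula: x = (-b ± sqrt(b^2 - 4ac)) / (2a)
Here a = 1, b = 9, c = -9
Discriminant = b^2 - 4ac = 9^2 - 4(1)(-9) = 81 + 36 = 117
Since discriminant = 117 > 0, there are two real roots.
x = (-9 ± 3*sqrt(13)) / 2
Numerically: x ≈ 0.9083 or x ≈ -9.9083

x = (-9 + 3*sqrt(13)) / 2 or x = (-9 - 3*sqrt(13)) / 2


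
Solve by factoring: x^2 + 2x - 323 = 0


We need two numbers that multiply to -323 and add to 2.
Those numbers are 19 and -17 (since 19 * (-17) = -323 and 19 + (-17) = 2).
So x^2 + 2x - 323 = (x + 19)(x - 17) = 0
Setting each factor to zero: x = -19 or x = 17

x = -19, x = 17


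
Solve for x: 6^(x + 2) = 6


Express both sides with the same base.
6 = 6^1
Since the bases match, equate exponents: x + 2 = 1
So x = 1 - (2) = -1

x = -1


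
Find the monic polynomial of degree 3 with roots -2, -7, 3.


A monic polynomial with roots -2, -7, 3 is:
p(x) = (x + 2)(x + 7)(x - 3)
After multiplying by (x + 2): x + 2
After multiplying by (x + 7): x^2 + 9x + 14
After multiplying by (x - 3): x^3 + 6x^2 - 13x - 42

x^3 + 6x^2 - 13x - 42


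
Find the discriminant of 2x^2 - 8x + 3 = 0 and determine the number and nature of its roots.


For ax^2 + bx + c = 0, discriminant D = b^2 - 4ac
Here a = 2, b = -8, c = 3
D = (-8)^2 - 4(2)(3) = 64 - 24 = 40

D = 40 > 0 but not a perfect square
The equation has 2 distinct real irrational roots.

Discriminant = 40, 2 distinct real irrational roots


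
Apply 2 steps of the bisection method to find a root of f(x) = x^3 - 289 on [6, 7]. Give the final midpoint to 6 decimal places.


f(x) = x^3 - 289
f(6) = -73 < 0
f(7) = 54 > 0

Step 1: midpoint = (6.000000 + 7.000000)/2 = 6.500000
  f(6.500000) = -14.375000
  f(mid) < 0, so root is in [6.500000, 7.000000]

Step 2: midpoint = (6.500000 + 7.000000)/2 = 6.750000
  f(6.750000) = 18.546875
  f(mid) > 0, so root is in [6.500000, 6.750000]

midpoint = 6.750000


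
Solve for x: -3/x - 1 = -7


Subtract -1 from both sides: -3/x = -6
Multiply both sides by x: -3 = -6 * x
Divide by -6: x = 1/2

x = 1/2


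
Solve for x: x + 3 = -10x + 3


Starting with: x + 3 = -10x + 3
Move all x terms to left: (1 + 10)x = 3 - 3
Simplify: 11x = 0
Divide both sides by 11: x = 0

x = 0


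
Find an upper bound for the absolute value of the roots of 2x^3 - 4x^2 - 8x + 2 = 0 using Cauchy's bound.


Cauchy's bound: all roots r satisfy |r| <= 1 + max(|a_i/a_n|) for i = 0,...,n-1
where a_n is the leading coefficient.

Coefficients: [2, -4, -8, 2]
Leading coefficient a_n = 2
Ratios |a_i/a_n|: 2, 4, 1
Maximum ratio: 4
Cauchy's bound: |r| <= 1 + 4 = 5

Upper bound = 5


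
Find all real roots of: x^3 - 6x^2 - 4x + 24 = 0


Let p(x) = x^3 - 6x^2 - 4x + 24. By the rational root theorem (leading coefficient 1), any rational root is an integer divisor of 24: try ±1, ±2, ... in turn.
Test x = 1: value = 15 ≠ 0.
Test x = -1: value = 21 ≠ 0.
Test x = 2: value = 0 ✓, so (x - 2) is a factor.
Synthetic division by (x - 2): bring down 1; 1(2) - 6 = -4; (-4)(2) - 4 = -12; (-12)(2) + 24 = 0 → quotient x^2 - 4x - 12, remainder 0.
Solve the quadratic x^2 - 4x - 12 = 0: discriminant = (-4)^2 - 4(1)(-12) = 16 + 48 = 64.
sqrt(64) = 8, so x = (4 ± 8)/2: x = 6 or x = -2.

x = -2, x = 2, x = 6


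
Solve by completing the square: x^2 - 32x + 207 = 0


Start: x^2 - 32x + 207 = 0
Move constant: x^2 - 32x = -207
Half of -32 is -16, squared is 256
Add 256 to both sides: x^2 - 32x + 256 = 49
(x - 16)^2 = 49
x - 16 = ±7
x = 16 + 7 = 23 or x = 16 - 7 = 9

x = 9, x = 23


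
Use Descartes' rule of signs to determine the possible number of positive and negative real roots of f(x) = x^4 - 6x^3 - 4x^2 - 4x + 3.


Descartes' rule of signs:

For positive roots, count sign changes in f(x) = x^4 - 6x^3 - 4x^2 - 4x + 3:
Signs of coefficients: +, -, -, -, +
Number of sign changes: 2
Possible positive real roots: 2, 0

For negative roots, examine f(-x) = x^4 + 6x^3 - 4x^2 + 4x + 3:
Signs of coefficients: +, +, -, +, +
Number of sign changes: 2
Possible negative real roots: 2, 0

Positive roots: 2 or 0; Negative roots: 2 or 0


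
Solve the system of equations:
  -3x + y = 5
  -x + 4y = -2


Using Cramer's rule:
Determinant D = (-3)(4) - (-1)(1) = -12 + 1 = -11
Dx = (5)(4) - (-2)(1) = 20 + 2 = 22
Dy = (-3)(-2) - (-1)(5) = 6 + 5 = 11
x = Dx/D = 22/-11 = -2
y = Dy/D = 11/-11 = -1

x = -2, y = -1


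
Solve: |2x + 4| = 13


An absolute value equation |expr| = 13 gives two cases:
Case 1: 2x + 4 = 13
  2x = 9, so x = 9/2
Case 2: 2x + 4 = -13
  2x = -17, so x = -17/2

x = -17/2, x = 9/2


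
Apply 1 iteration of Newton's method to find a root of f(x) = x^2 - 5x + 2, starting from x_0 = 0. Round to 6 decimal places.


Newton's method: x_(n+1) = x_n - f(x_n)/f'(x_n)
f(x) = x^2 - 5x + 2
f'(x) = 2x - 5

Iteration 1:
  f(0.000000) = 2.000000
  f'(0.000000) = -5.000000
  x_1 = 0.000000 - (2.000000)/(-5.000000) = 0.400000

x_1 = 0.400000


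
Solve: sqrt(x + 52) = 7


Square both sides: x + 52 = 7^2 = 49
x = 49 - 52 = -3
x = -3
Check: sqrt(1*(-3) + 52) = sqrt(49) = 7 ✓

x = -3


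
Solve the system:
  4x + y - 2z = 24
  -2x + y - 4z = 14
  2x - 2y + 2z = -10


Using Cramer's rule. Expand each determinant along the first row.
D  = 4*[1*2 - (-4)*(-2)] - 1*[(-2)*2 - (-4)*2] + (-2)*[(-2)*(-2) - 1*2]
  = 4*(-6) - 1*(4) + (-2)*(2) = -32
Dx = 24*[1*2 - (-4)*(-2)] - 1*[14*2 - (-4)*(-10)] + (-2)*[14*(-2) - 1*(-10)]
  = 24*(-6) - 1*(-12) + (-2)*(-18) = -96
Dy = 4*[14*2 - (-4)*(-10)] - 24*[(-2)*2 - (-4)*2] + (-2)*[(-2)*(-10) - 14*2]
  = 4*(-12) - 24*(4) + (-2)*(-8) = -128
Dz = 4*[1*(-10) - 14*(-2)] - 1*[(-2)*(-10) - 14*2] + 24*[(-2)*(-2) - 1*2]
  = 4*(18) - 1*(-8) + 24*(2) = 128
x = Dx/D = -96/-32 = 3, y = Dy/D = -128/-32 = 4, z = Dz/D = 128/-32 = -4
Check eq1: (4)(3) + (1)(4) + (-2)(-4) = 24 = 24 ✓
Check eq2: (-2)(3) + (1)(4) + (-4)(-4) = 14 = 14 ✓
Check eq3: (2)(3) + (-2)(4) + (2)(-4) = -10 = -10 ✓

x = 3, y = 4, z = -4


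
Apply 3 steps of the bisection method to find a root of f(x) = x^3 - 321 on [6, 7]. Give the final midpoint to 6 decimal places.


f(x) = x^3 - 321
f(6) = -105 < 0
f(7) = 22 > 0

Step 1: midpoint = (6.000000 + 7.000000)/2 = 6.500000
  f(6.500000) = -46.375000
  f(mid) < 0, so root is in [6.500000, 7.000000]

Step 2: midpoint = (6.500000 + 7.000000)/2 = 6.750000
  f(6.750000) = -13.453125
  f(mid) < 0, so root is in [6.750000, 7.000000]

Step 3: midpoint = (6.750000 + 7.000000)/2 = 6.875000
  f(6.875000) = 3.951172
  f(mid) > 0, so root is in [6.750000, 6.875000]

midpoint = 6.875000


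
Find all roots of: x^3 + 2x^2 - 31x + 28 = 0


Let p(x) = x^3 + 2x^2 - 31x + 28. By the rational root theorem (leading coefficient 1), any rational root is an integer divisor of 28: try ±1, ±2, ... in turn.
Test x = 1: value = 0 ✓, so (x - 1) is a factor.
Synthetic division by (x - 1): bring down 1; 1(1) + 2 = 3; 3(1) - 31 = -28; (-28)(1) + 28 = 0 → quotient x^2 + 3x - 28, remainder 0.
Solve the quadratic x^2 + 3x - 28 = 0: discriminant = 3^2 - 4(1)(-28) = 9 + 112 = 121.
sqrt(121) = 11, so x = (-3 ± 11)/2: x = 4 or x = -7.
Collecting all roots found:

x = -7, x = 1, x = 4


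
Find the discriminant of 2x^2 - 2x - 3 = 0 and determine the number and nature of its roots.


For ax^2 + bx + c = 0, discriminant D = b^2 - 4ac
Here a = 2, b = -2, c = -3
D = (-2)^2 - 4(2)(-3) = 4 + 24 = 28

D = 28 > 0 but not a perfect square
The equation has 2 distinct real irrational roots.

Discriminant = 28, 2 distinct real irrational roots


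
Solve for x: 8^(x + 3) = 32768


Express both sides with the same base.
32768 = 8^5
Since the bases match, equate exponents: x + 3 = 5
So x = 5 - (3) = 2

x = 2


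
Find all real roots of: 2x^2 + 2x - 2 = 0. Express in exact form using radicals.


Using the quadratic formula: x = (-b ± sqrt(b^2 - 4ac)) / (2a)
Here a = 2, b = 2, c = -2
Discriminant = b^2 - 4ac = 2^2 - 4(2)(-2) = 4 + 16 = 20
Since discriminant = 20 > 0, there are two real roots.
x = (-2 ± 2*sqrt(5)) / 4
Simplifying: x = (-1 ± sqrt(5)) / 2
Numerically: x ≈ 0.6180 or x ≈ -1.6180

x = (-1 + sqrt(5)) / 2 or x = (-1 - sqrt(5)) / 2


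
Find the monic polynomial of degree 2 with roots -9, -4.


A monic polynomial with roots -9, -4 is:
p(x) = (x + 9)(x + 4)
After multiplying by (x + 9): x + 9
After multiplying by (x + 4): x^2 + 13x + 36

x^2 + 13x + 36


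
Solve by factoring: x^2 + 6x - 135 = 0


We need two numbers that multiply to -135 and add to 6.
Those numbers are 15 and -9 (since 15 * (-9) = -135 and 15 + (-9) = 6).
So x^2 + 6x - 135 = (x + 15)(x - 9) = 0
Setting each factor to zero: x = -15 or x = 9

x = -15, x = 9


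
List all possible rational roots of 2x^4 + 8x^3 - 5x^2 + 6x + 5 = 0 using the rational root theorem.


Rational root theorem: possible roots are ±p/q where:
  p divides the constant term (5): p ∈ {1, 5}
  q divides the leading coefficient (2): q ∈ {1, 2}

All possible rational roots: -5, -5/2, -1, -1/2, 1/2, 1, 5/2, 5

-5, -5/2, -1, -1/2, 1/2, 1, 5/2, 5


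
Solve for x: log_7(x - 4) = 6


Convert to exponential form: x - 4 = 7^6 = 117649
x = 117649 + 4 = 117653
Check: log_7(117653 - 4) = log_7(117649) = log_7(117649) = 6 ✓

x = 117653


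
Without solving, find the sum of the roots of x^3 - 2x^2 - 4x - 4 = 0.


By Vieta's formulas for x^3 + bx^2 + cx + d = 0:
  r1 + r2 + r3 = -b/a = 2
  r1*r2 + r1*r3 + r2*r3 = c/a = -4
  r1*r2*r3 = -d/a = 4


Sum = 2


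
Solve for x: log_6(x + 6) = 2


Convert to exponential form: x + 6 = 6^2 = 36
x = 36 - 6 = 30
Check: log_6(30 + 6) = log_6(36) = log_6(36) = 2 ✓

x = 30


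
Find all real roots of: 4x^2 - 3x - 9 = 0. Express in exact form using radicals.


Using the quadratic formula: x = (-b ± sqrt(b^2 - 4ac)) / (2a)
Here a = 4, b = -3, c = -9
Discriminant = b^2 - 4ac = (-3)^2 - 4(4)(-9) = 9 + 144 = 153
Since discriminant = 153 > 0, there are two real roots.
x = (3 ± 3*sqrt(17)) / 8
Numerically: x ≈ 1.9212 or x ≈ -1.1712

x = (3 + 3*sqrt(17)) / 8 or x = (3 - 3*sqrt(17)) / 8


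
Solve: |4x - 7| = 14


An absolute value equation |expr| = 14 gives two cases:
Case 1: 4x - 7 = 14
  4x = 21, so x = 21/4
Case 2: 4x - 7 = -14
  4x = -7, so x = -7/4

x = -7/4, x = 21/4


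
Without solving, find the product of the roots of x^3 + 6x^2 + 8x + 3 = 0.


By Vieta's formulas for x^3 + bx^2 + cx + d = 0:
  r1 + r2 + r3 = -b/a = -6
  r1*r2 + r1*r3 + r2*r3 = c/a = 8
  r1*r2*r3 = -d/a = -3


Product = -3


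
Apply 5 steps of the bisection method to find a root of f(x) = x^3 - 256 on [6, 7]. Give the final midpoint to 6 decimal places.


f(x) = x^3 - 256
f(6) = -40 < 0
f(7) = 87 > 0

Step 1: midpoint = (6.000000 + 7.000000)/2 = 6.500000
  f(6.500000) = 18.625000
  f(mid) > 0, so root is in [6.000000, 6.500000]

Step 2: midpoint = (6.000000 + 6.500000)/2 = 6.250000
  f(6.250000) = -11.859375
  f(mid) < 0, so root is in [6.250000, 6.500000]

Step 3: midpoint = (6.250000 + 6.500000)/2 = 6.375000
  f(6.375000) = 3.083984
  f(mid) > 0, so root is in [6.250000, 6.375000]

Step 4: midpoint = (6.250000 + 6.375000)/2 = 6.312500
  f(6.312500) = -4.461670
  f(mid) < 0, so root is in [6.312500, 6.375000]

Step 5: midpoint = (6.312500 + 6.375000)/2 = 6.343750
  f(6.343750) = -0.707428
  f(mid) < 0, so root is in [6.343750, 6.375000]

midpoint = 6.343750


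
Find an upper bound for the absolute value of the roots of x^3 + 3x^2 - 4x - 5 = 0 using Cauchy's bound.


Cauchy's bound: all roots r satisfy |r| <= 1 + max(|a_i/a_n|) for i = 0,...,n-1
where a_n is the leading coefficient.

Coefficients: [1, 3, -4, -5]
Leading coefficient a_n = 1
Ratios |a_i/a_n|: 3, 4, 5
Maximum ratio: 5
Cauchy's bound: |r| <= 1 + 5 = 6

Upper bound = 6


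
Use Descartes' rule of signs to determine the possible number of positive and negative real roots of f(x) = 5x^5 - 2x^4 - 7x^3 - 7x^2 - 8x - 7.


Descartes' rule of signs:

For positive roots, count sign changes in f(x) = 5x^5 - 2x^4 - 7x^3 - 7x^2 - 8x - 7:
Signs of coefficients: +, -, -, -, -, -
Number of sign changes: 1
Possible positive real roots: 1

For negative roots, examine f(-x) = -5x^5 - 2x^4 + 7x^3 - 7x^2 + 8x - 7:
Signs of coefficients: -, -, +, -, +, -
Number of sign changes: 4
Possible negative real roots: 4, 2, 0

Positive roots: 1; Negative roots: 4 or 2 or 0


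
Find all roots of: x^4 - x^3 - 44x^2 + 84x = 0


The constant term is 0, so x = 0 is a root. Factor out x:
  x^3 - x^2 - 44x + 84 = 0
Let p(x) = x^3 - x^2 - 44x + 84. By the rational root theorem (leading coefficient 1), any rational root is an integer divisor of 84: try ±1, ±2, ... in turn.
Test x = 1: value = 40 ≠ 0.
Test x = -1: value = 126 ≠ 0.
Test x = 2: value = 0 ✓, so (x - 2) is a factor.
Synthetic division by (x - 2): bring down 1; 1(2) - 1 = 1; 1(2) - 44 = -42; (-42)(2) + 84 = 0 → quotient x^2 + x - 42, remainder 0.
Solve the quadratic x^2 + x - 42 = 0: discriminant = 1^2 - 4(1)(-42) = 1 + 168 = 169.
sqrt(169) = 13, so x = (-1 ± 13)/2: x = 6 or x = -7.
Collecting all roots found:

x = -7, x = 0, x = 2, x = 6


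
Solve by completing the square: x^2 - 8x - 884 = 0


Start: x^2 - 8x - 884 = 0
Move constant: x^2 - 8x = 884
Half of -8 is -4, squared is 16
Add 16 to both sides: x^2 - 8x + 16 = 900
(x - 4)^2 = 900
x - 4 = ±30
x = 4 + 30 = 34 or x = 4 - 30 = -26

x = -26, x = 34


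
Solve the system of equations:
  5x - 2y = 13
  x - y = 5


Using Cramer's rule:
Determinant D = (5)(-1) - (1)(-2) = -5 + 2 = -3
Dx = (13)(-1) - (5)(-2) = -13 + 10 = -3
Dy = (5)(5) - (1)(13) = 25 - 13 = 12
x = Dx/D = -3/-3 = 1
y = Dy/D = 12/-3 = -4

x = 1, y = -4


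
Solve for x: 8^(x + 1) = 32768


Express both sides with the same base.
32768 = 8^5
Since the bases match, equate exponents: x + 1 = 5
So x = 5 - (1) = 4

x = 4


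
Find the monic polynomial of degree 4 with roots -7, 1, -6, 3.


A monic polynomial with roots -7, 1, -6, 3 is:
p(x) = (x + 7)(x - 1)(x + 6)(x - 3)
After multiplying by (x + 7): x + 7
After multiplying by (x - 1): x^2 + 6x - 7
After multiplying by (x + 6): x^3 + 12x^2 + 29x - 42
After multiplying by (x - 3): x^4 + 9x^3 - 7x^2 - 129x + 126

x^4 + 9x^3 - 7x^2 - 129x + 126


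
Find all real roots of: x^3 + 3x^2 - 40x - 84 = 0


Let p(x) = x^3 + 3x^2 - 40x - 84. By the rational root theorem (leading coefficient 1), any rational root is an integer divisor of 84: try ±1, ±2, ... in turn.
Test x = 1: value = -120 ≠ 0.
Test x = -1: value = -42 ≠ 0.
Test x = 2: value = -144 ≠ 0.
Test x = -2: value = 0 ✓, so (x + 2) is a factor.
Synthetic division by (x + 2): bring down 1; 1(-2) + 3 = 1; 1(-2) - 40 = -42; (-42)(-2) - 84 = 0 → quotient x^2 + x - 42, remainder 0.
Solve the quadratic x^2 + x - 42 = 0: discriminant = 1^2 - 4(1)(-42) = 1 + 168 = 169.
sqrt(169) = 13, so x = (-1 ± 13)/2: x = 6 or x = -7.

x = -7, x = -2, x = 6


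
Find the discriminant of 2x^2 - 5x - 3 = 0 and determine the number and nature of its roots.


For ax^2 + bx + c = 0, discriminant D = b^2 - 4ac
Here a = 2, b = -5, c = -3
D = (-5)^2 - 4(2)(-3) = 25 + 24 = 49

D = 49 > 0 and is a perfect square (sqrt = 7)
The equation has 2 distinct real rational roots.

Discriminant = 49, 2 distinct real rational roots


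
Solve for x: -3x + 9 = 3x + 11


Starting with: -3x + 9 = 3x + 11
Move all x terms to left: (-3 - 3)x = 11 - 9
Simplify: -6x = 2
Divide both sides by -6: x = -1/3

x = -1/3


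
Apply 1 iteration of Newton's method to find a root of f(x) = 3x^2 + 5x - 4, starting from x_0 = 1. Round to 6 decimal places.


Newton's method: x_(n+1) = x_n - f(x_n)/f'(x_n)
f(x) = 3x^2 + 5x - 4
f'(x) = 6x + 5

Iteration 1:
  f(1.000000) = 4.000000
  f'(1.000000) = 11.000000
  x_1 = 1.000000 - (4.000000)/(11.000000) = 0.636364

x_1 = 0.636364


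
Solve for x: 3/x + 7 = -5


Subtract 7 from both sides: 3/x = -12
Multiply both sides by x: 3 = -12 * x
Divide by -12: x = -1/4

x = -1/4


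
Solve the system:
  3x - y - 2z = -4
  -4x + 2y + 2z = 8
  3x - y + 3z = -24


Using Cramer's rule. Expand each determinant along the first row.
D  = 3*[2*3 - 2*(-1)] - (-1)*[(-4)*3 - 2*3] + (-2)*[(-4)*(-1) - 2*3]
  = 3*(8) - (-1)*(-18) + (-2)*(-2) = 10
Dx = (-4)*[2*3 - 2*(-1)] - (-1)*[8*3 - 2*(-24)] + (-2)*[8*(-1) - 2*(-24)]
  = (-4)*(8) - (-1)*(72) + (-2)*(40) = -40
Dy = 3*[8*3 - 2*(-24)] - (-4)*[(-4)*3 - 2*3] + (-2)*[(-4)*(-24) - 8*3]
  = 3*(72) - (-4)*(-18) + (-2)*(72) = 0
Dz = 3*[2*(-24) - 8*(-1)] - (-1)*[(-4)*(-24) - 8*3] + (-4)*[(-4)*(-1) - 2*3]
  = 3*(-40) - (-1)*(72) + (-4)*(-2) = -40
x = Dx/D = -40/10 = -4, y = Dy/D = 0/10 = 0, z = Dz/D = -40/10 = -4
Check eq1: (3)(-4) + (-1)(0) + (-2)(-4) = -4 = -4 ✓
Check eq2: (-4)(-4) + (2)(0) + (2)(-4) = 8 = 8 ✓
Check eq3: (3)(-4) + (-1)(0) + (3)(-4) = -24 = -24 ✓

x = -4, y = 0, z = -4
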